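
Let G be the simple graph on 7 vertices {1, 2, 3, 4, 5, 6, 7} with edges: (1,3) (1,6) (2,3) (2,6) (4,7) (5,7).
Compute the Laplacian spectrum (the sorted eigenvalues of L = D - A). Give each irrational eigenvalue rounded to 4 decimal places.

With the vertex order [1, 2, 3, 4, 5, 6, 7], the degrees are [2, 2, 2, 1, 1, 2, 2], giving D = diag(2, 2, 2, 1, 1, 2, 2) and L = D - A. Since every row of L sums to 0, the all-ones vector is in the kernel and 0 is an eigenvalue. The 2 zero eigenvalues correspond to the 2 connected components. The largest eigenvalue, 4, is at most the vertex count 7.

[0, 0, 1, 2, 2, 3, 4]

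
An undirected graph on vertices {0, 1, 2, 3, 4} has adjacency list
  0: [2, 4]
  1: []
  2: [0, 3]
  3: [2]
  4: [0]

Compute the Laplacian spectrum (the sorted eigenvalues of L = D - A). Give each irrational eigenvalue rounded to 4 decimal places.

[0, 0, 0.5858, 2, 3.4142]

Reading degrees in the order [0, 1, 2, 3, 4] gives [2, 0, 2, 1, 1]; set D = diag(2, 0, 2, 1, 1) and form L = D - A. Since every row of L sums to 0, the all-ones vector is in the kernel and 0 is an eigenvalue. The 2 zero eigenvalues correspond to the 2 connected components. The largest eigenvalue, 3.4142, is at most the vertex count 5. The eigenvalues sum to 6, which equals trace(L) = 2|E|.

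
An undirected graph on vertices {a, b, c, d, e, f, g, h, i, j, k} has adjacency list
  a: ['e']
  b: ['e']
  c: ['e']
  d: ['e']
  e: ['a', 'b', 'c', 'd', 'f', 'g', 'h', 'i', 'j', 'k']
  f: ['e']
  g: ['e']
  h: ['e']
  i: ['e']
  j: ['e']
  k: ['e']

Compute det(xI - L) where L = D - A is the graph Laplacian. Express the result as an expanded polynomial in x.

x^11 - 20x^10 + 135x^9 - 480x^8 + 1050x^7 - 1512x^6 + 1470x^5 - 960x^4 + 405x^3 - 100x^2 + 11x

With the vertex order [a, b, c, d, e, f, g, h, i, j, k], the degrees are [1, 1, 1, 1, 10, 1, 1, 1, 1, 1, 1], giving D = diag(1, 1, 1, 1, 10, 1, 1, 1, 1, 1, 1) and L = D - A. Computing det(xI - L) by cofactor expansion (or equivalently via sum-over-permutations) gives x^11 - 20x^10 + 135x^9 - 480x^8 + 1050x^7 - 1512x^6 + 1470x^5 - 960x^4 + 405x^3 - 100x^2 + 11x. Since p(0) = det(-L) = 0, x divides p(x). By the matrix-tree theorem the graph has (1/11) * product of the nonzero eigenvalues = 1 spanning tree.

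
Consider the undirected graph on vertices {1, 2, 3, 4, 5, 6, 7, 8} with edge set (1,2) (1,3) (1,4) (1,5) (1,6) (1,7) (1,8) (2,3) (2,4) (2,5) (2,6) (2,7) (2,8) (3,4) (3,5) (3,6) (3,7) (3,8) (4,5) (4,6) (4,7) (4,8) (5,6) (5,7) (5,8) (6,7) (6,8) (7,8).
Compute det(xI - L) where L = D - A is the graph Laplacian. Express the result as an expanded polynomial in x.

x^8 - 56x^7 + 1344x^6 - 17920x^5 + 143360x^4 - 688128x^3 + 1835008x^2 - 2097152x

With the vertex order [1, 2, 3, 4, 5, 6, 7, 8], the degrees are [7, 7, 7, 7, 7, 7, 7, 7], giving D = diag(7, 7, 7, 7, 7, 7, 7, 7) and L = D - A. Computing det(xI - L) by cofactor expansion (or equivalently via sum-over-permutations) gives x^8 - 56x^7 + 1344x^6 - 17920x^5 + 143360x^4 - 688128x^3 + 1835008x^2 - 2097152x. The constant term is 0 because L is singular (the all-ones vector lies in its kernel). By the matrix-tree theorem the graph has (1/8) * product of the nonzero eigenvalues = 262144 spanning trees.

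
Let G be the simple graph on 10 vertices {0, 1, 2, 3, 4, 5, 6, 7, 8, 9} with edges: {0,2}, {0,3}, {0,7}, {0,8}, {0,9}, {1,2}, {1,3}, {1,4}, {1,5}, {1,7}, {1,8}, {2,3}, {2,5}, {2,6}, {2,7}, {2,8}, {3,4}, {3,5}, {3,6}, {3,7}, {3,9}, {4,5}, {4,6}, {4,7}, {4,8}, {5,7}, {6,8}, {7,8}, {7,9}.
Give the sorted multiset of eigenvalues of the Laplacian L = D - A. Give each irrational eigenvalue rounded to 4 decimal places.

Reading degrees in the order [0, 1, 2, 3, 4, 5, 6, 7, 8, 9] gives [5, 6, 7, 8, 6, 5, 4, 8, 6, 3]; set D = diag(5, 6, 7, 8, 6, 5, 4, 8, 6, 3) and form L = D - A. L is symmetric positive semidefinite, so every eigenvalue is real and nonnegative. By the matrix-tree theorem the graph has (1/10) * product of the nonzero eigenvalues = 998271 spanning trees.

[0, 2.5895, 3.9431, 4.7906, 5.9002, 6.6871, 7.2636, 8.3141, 9.1175, 9.3944]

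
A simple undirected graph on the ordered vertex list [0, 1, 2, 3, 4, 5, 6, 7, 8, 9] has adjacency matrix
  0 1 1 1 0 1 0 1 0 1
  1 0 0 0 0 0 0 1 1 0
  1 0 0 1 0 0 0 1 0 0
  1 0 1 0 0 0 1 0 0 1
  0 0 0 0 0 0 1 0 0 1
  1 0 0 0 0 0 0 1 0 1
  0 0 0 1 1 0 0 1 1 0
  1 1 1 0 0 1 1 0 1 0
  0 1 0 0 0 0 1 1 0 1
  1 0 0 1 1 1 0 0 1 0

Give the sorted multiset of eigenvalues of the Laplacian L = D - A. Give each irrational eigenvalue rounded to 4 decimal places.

[0, 1.5803, 2.3073, 2.6179, 3.5090, 4.1611, 4.6431, 6.5775, 6.9552, 7.6487]

Each diagonal entry of L is the vertex degree and each off-diagonal entry is -1 where an edge is present, 0 otherwise; in the order [0, 1, 2, 3, 4, 5, 6, 7, 8, 9] the diagonal is [6, 3, 3, 4, 2, 3, 4, 6, 4, 5]. The multiplicity of 0 as a Laplacian eigenvalue equals the number of connected components. There is one zero in the spectrum, matching the 1 component.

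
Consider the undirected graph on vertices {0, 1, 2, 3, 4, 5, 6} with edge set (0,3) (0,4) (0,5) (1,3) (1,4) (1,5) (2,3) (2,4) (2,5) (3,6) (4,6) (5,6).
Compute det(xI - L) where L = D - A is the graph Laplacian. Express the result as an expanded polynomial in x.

x^7 - 24x^6 + 234x^5 - 1192x^4 + 3357x^3 - 4968x^2 + 3024x

Reading degrees in the order [0, 1, 2, 3, 4, 5, 6] gives [3, 3, 3, 4, 4, 4, 3]; set D = diag(3, 3, 3, 4, 4, 4, 3) and form L = D - A. Computing det(xI - L) by cofactor expansion (or equivalently via sum-over-permutations) gives x^7 - 24x^6 + 234x^5 - 1192x^4 + 3357x^3 - 4968x^2 + 3024x. The coefficient of x^6 equals -trace(L) = -24, matching the sum of degrees. The largest eigenvalue, 7, is at most the vertex count 7. By the matrix-tree theorem the graph has (1/7) * product of the nonzero eigenvalues = 432 spanning trees.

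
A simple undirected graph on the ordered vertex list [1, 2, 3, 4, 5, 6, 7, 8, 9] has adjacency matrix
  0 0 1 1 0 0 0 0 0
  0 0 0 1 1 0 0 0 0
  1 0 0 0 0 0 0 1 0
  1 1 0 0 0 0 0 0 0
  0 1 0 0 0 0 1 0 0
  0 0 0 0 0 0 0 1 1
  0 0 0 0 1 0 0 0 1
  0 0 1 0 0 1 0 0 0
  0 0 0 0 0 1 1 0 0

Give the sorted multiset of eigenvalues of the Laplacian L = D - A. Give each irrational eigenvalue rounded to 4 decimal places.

With the vertex order [1, 2, 3, 4, 5, 6, 7, 8, 9], the degrees are [2, 2, 2, 2, 2, 2, 2, 2, 2], giving D = diag(2, 2, 2, 2, 2, 2, 2, 2, 2) and L = D - A. Since every row of L sums to 0, the all-ones vector is in the kernel and 0 is an eigenvalue. The single zero eigenvalue shows the graph is connected. By the matrix-tree theorem the graph has (1/9) * product of the nonzero eigenvalues = 9 spanning trees.

[0, 0.4679, 0.4679, 1.6527, 1.6527, 3, 3, 3.8794, 3.8794]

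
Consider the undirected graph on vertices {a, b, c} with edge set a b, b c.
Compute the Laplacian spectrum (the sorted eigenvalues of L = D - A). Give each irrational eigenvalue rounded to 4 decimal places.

Each diagonal entry of L is the vertex degree and each off-diagonal entry is -1 where an edge is present, 0 otherwise; in the order [a, b, c] the diagonal is [1, 2, 1]. L is symmetric positive semidefinite, so every eigenvalue is real and nonnegative. The single zero eigenvalue shows the graph is connected. The largest eigenvalue, 3, is at most the vertex count 3.

[0, 1, 3]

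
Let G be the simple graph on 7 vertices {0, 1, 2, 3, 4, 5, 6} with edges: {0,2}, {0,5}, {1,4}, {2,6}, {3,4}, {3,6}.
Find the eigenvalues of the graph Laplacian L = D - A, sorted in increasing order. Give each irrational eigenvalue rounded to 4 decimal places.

[0, 0.1981, 0.7530, 1.5550, 2.4450, 3.2470, 3.8019]

With the vertex order [0, 1, 2, 3, 4, 5, 6], the degrees are [2, 1, 2, 2, 2, 1, 2], giving D = diag(2, 1, 2, 2, 2, 1, 2) and L = D - A. L is symmetric positive semidefinite, so every eigenvalue is real and nonnegative. The eigenvalues sum to 12, which equals trace(L) = 2|E|. There is one zero in the spectrum, matching the 1 component.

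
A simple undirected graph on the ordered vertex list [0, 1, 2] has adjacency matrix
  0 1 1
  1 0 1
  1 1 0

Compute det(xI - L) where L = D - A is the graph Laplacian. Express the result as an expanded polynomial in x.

With the vertex order [0, 1, 2], the degrees are [2, 2, 2], giving D = diag(2, 2, 2) and L = D - A. L has integer entries, so p(x) = det(xI - L) has integer coefficients. Expanding the determinant yields x^3 - 6x^2 + 9x. The coefficient of x^2 equals -trace(L) = -6, matching the sum of degrees. There is one zero in the spectrum, matching the 1 component. The largest eigenvalue, 3, is at most the vertex count 3.

x^3 - 6x^2 + 9x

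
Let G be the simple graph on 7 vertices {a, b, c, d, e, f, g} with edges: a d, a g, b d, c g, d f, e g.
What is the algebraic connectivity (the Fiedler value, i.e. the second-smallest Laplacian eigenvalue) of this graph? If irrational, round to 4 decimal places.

With the vertex order [a, b, c, d, e, f, g], the degrees are [2, 1, 1, 3, 1, 1, 3], giving D = diag(2, 1, 1, 3, 1, 1, 3) and L = D - A. The smallest Laplacian eigenvalue is always 0. The next one, lambda_2 = 0.2679, measures how hard the graph is to disconnect: larger values mean better connectivity. There is one zero in the spectrum, matching the 1 component. By the matrix-tree theorem the graph has (1/7) * product of the nonzero eigenvalues = 1 spanning tree.

0.2679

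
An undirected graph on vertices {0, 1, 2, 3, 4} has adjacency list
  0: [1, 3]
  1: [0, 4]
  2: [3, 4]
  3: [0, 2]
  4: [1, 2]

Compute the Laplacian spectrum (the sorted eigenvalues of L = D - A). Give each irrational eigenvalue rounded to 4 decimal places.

[0, 1.3820, 1.3820, 3.6180, 3.6180]

Reading degrees in the order [0, 1, 2, 3, 4] gives [2, 2, 2, 2, 2]; set D = diag(2, 2, 2, 2, 2) and form L = D - A. L is symmetric positive semidefinite, so every eigenvalue is real and nonnegative. The single zero eigenvalue shows the graph is connected.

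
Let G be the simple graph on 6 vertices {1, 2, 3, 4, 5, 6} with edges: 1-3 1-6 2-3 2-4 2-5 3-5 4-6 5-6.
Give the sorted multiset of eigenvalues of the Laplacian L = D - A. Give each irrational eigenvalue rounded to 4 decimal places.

[0, 1.5858, 2, 3, 4.4142, 5]

With the vertex order [1, 2, 3, 4, 5, 6], the degrees are [2, 3, 3, 2, 3, 3], giving D = diag(2, 3, 3, 2, 3, 3) and L = D - A. The multiplicity of 0 as a Laplacian eigenvalue equals the number of connected components. The single zero eigenvalue shows the graph is connected. The largest eigenvalue, 5, is at most the vertex count 6.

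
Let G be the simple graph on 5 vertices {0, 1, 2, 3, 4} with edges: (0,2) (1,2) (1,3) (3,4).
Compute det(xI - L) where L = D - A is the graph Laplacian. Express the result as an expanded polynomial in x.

With the vertex order [0, 1, 2, 3, 4], the degrees are [1, 2, 2, 2, 1], giving D = diag(1, 2, 2, 2, 1) and L = D - A. L has integer entries, so p(x) = det(xI - L) has integer coefficients. Expanding the determinant yields x^5 - 8x^4 + 21x^3 - 20x^2 + 5x. Since p(0) = det(-L) = 0, x divides p(x). There is one zero in the spectrum, matching the 1 component.

x^5 - 8x^4 + 21x^3 - 20x^2 + 5x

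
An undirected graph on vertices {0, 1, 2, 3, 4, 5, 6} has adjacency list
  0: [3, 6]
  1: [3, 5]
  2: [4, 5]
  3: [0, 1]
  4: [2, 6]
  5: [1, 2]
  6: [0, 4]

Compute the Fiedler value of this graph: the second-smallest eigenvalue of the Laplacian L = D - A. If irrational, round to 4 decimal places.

0.7530

Reading degrees in the order [0, 1, 2, 3, 4, 5, 6] gives [2, 2, 2, 2, 2, 2, 2]; set D = diag(2, 2, 2, 2, 2, 2, 2) and form L = D - A. The smallest Laplacian eigenvalue is always 0. The next one, lambda_2 = 0.7530, measures how hard the graph is to disconnect: larger values mean better connectivity. There is one zero in the spectrum, matching the 1 component.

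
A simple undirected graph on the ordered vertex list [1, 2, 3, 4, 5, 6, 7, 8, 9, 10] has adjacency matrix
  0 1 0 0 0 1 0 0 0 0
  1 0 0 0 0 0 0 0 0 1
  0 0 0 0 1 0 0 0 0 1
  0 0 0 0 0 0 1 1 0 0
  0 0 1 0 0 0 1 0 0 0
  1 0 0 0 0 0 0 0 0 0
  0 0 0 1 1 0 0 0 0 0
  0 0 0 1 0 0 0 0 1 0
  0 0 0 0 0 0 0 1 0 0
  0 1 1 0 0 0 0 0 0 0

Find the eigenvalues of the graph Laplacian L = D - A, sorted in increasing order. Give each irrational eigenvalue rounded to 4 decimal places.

Reading degrees in the order [1, 2, 3, 4, 5, 6, 7, 8, 9, 10] gives [2, 2, 2, 2, 2, 1, 2, 2, 1, 2]; set D = diag(2, 2, 2, 2, 2, 1, 2, 2, 1, 2) and form L = D - A. L is symmetric positive semidefinite, so every eigenvalue is real and nonnegative. The single zero eigenvalue shows the graph is connected.

[0, 0.0979, 0.3820, 0.8244, 1.3820, 2, 2.6180, 3.1756, 3.6180, 3.9021]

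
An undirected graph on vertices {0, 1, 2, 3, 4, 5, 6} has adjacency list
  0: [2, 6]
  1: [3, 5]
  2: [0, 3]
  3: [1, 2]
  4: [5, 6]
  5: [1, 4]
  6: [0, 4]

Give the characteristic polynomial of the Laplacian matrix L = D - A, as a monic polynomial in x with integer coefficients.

x^7 - 14x^6 + 77x^5 - 210x^4 + 294x^3 - 196x^2 + 49x

With the vertex order [0, 1, 2, 3, 4, 5, 6], the degrees are [2, 2, 2, 2, 2, 2, 2], giving D = diag(2, 2, 2, 2, 2, 2, 2) and L = D - A. L has integer entries, so p(x) = det(xI - L) has integer coefficients. Expanding the determinant yields x^7 - 14x^6 + 77x^5 - 210x^4 + 294x^3 - 196x^2 + 49x. The coefficient of x^6 equals -trace(L) = -14, matching the sum of degrees. The eigenvalues sum to 14, which equals trace(L) = 2|E|.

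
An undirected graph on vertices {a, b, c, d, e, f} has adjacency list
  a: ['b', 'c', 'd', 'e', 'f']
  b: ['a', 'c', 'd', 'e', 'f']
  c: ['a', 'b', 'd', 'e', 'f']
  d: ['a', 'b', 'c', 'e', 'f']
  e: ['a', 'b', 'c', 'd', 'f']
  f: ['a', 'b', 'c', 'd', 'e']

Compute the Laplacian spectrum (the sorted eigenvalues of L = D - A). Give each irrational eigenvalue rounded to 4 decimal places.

With the vertex order [a, b, c, d, e, f], the degrees are [5, 5, 5, 5, 5, 5], giving D = diag(5, 5, 5, 5, 5, 5) and L = D - A. The multiplicity of 0 as a Laplacian eigenvalue equals the number of connected components. The eigenvalues sum to 30, which equals trace(L) = 2|E|.

[0, 6, 6, 6, 6, 6]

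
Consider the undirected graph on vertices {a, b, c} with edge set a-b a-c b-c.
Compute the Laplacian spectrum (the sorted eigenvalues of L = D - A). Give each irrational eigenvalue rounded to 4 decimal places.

[0, 3, 3]

With the vertex order [a, b, c], the degrees are [2, 2, 2], giving D = diag(2, 2, 2) and L = D - A. Since every row of L sums to 0, the all-ones vector is in the kernel and 0 is an eigenvalue. The largest eigenvalue, 3, is at most the vertex count 3.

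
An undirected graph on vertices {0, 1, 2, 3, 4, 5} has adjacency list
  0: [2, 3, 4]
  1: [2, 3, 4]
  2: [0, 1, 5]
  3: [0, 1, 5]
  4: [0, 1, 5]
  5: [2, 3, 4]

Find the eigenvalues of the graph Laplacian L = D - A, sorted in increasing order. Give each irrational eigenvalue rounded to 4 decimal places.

[0, 3, 3, 3, 3, 6]

Each diagonal entry of L is the vertex degree and each off-diagonal entry is -1 where an edge is present, 0 otherwise; in the order [0, 1, 2, 3, 4, 5] the diagonal is [3, 3, 3, 3, 3, 3]. The multiplicity of 0 as a Laplacian eigenvalue equals the number of connected components. By the matrix-tree theorem the graph has (1/6) * product of the nonzero eigenvalues = 81 spanning trees.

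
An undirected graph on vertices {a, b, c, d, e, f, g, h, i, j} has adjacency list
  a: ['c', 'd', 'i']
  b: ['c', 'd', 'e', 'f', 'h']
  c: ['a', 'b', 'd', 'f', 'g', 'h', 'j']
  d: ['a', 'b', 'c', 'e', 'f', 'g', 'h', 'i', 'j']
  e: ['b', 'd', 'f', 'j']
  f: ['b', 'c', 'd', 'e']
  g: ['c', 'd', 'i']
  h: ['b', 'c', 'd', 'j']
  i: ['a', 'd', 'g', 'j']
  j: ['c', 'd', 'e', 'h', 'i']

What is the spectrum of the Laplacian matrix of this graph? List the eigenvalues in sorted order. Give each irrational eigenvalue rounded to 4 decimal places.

[0, 2.0525, 3, 3.4741, 4, 5, 5.6313, 6.4561, 8.3860, 10]

With the vertex order [a, b, c, d, e, f, g, h, i, j], the degrees are [3, 5, 7, 9, 4, 4, 3, 4, 4, 5], giving D = diag(3, 5, 7, 9, 4, 4, 3, 4, 4, 5) and L = D - A. Since every row of L sums to 0, the all-ones vector is in the kernel and 0 is an eigenvalue. There is one zero in the spectrum, matching the 1 component.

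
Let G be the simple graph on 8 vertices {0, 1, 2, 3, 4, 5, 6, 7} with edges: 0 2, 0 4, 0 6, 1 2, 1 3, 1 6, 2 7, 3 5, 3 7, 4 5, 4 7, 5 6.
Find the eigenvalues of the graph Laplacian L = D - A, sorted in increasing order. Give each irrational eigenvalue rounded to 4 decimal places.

[0, 2, 2, 2, 4, 4, 4, 6]

With the vertex order [0, 1, 2, 3, 4, 5, 6, 7], the degrees are [3, 3, 3, 3, 3, 3, 3, 3], giving D = diag(3, 3, 3, 3, 3, 3, 3, 3) and L = D - A. Since every row of L sums to 0, the all-ones vector is in the kernel and 0 is an eigenvalue. There is one zero in the spectrum, matching the 1 component.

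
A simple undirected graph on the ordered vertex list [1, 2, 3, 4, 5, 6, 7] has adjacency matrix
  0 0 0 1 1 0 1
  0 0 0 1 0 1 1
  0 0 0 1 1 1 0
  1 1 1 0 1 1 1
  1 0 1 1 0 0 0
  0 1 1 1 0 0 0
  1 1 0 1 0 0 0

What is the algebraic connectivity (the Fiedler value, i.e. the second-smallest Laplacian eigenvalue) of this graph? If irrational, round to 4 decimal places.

2

Reading degrees in the order [1, 2, 3, 4, 5, 6, 7] gives [3, 3, 3, 6, 3, 3, 3]; set D = diag(3, 3, 3, 6, 3, 3, 3) and form L = D - A. The sorted Laplacian eigenvalues are [0, 2, 2, 4, 4, 5, 7]; the algebraic connectivity is the second entry, 2. There is one zero in the spectrum, matching the 1 component.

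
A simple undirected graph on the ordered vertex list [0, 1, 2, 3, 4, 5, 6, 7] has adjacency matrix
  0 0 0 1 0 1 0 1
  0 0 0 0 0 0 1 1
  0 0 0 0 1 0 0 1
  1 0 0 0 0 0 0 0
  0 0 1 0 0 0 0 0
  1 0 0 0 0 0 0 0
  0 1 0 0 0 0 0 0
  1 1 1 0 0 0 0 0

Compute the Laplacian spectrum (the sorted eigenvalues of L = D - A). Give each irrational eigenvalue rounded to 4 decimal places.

[0, 0.3065, 0.3820, 1, 1.6703, 2.6180, 3.3297, 4.6935]

Reading degrees in the order [0, 1, 2, 3, 4, 5, 6, 7] gives [3, 2, 2, 1, 1, 1, 1, 3]; set D = diag(3, 2, 2, 1, 1, 1, 1, 3) and form L = D - A. Diagonalising L (or applying a numerical eigensolver to the 8x8 matrix) gives the spectrum above. There is one zero in the spectrum, matching the 1 component. The eigenvalues sum to 14, which equals trace(L) = 2|E|.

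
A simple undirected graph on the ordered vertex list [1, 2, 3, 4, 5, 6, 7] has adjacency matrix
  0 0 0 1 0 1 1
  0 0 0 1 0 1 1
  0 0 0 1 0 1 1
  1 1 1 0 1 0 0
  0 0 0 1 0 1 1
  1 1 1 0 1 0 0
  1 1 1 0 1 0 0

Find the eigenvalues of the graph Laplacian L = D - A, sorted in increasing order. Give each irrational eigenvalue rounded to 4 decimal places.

[0, 3, 3, 3, 4, 4, 7]

With the vertex order [1, 2, 3, 4, 5, 6, 7], the degrees are [3, 3, 3, 4, 3, 4, 4], giving D = diag(3, 3, 3, 4, 3, 4, 4) and L = D - A. L is symmetric positive semidefinite, so every eigenvalue is real and nonnegative. There is one zero in the spectrum, matching the 1 component.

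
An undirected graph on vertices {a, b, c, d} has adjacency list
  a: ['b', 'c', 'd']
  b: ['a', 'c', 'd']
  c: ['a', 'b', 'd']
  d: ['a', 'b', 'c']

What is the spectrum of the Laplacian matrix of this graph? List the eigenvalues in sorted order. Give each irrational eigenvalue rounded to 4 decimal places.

[0, 4, 4, 4]

With the vertex order [a, b, c, d], the degrees are [3, 3, 3, 3], giving D = diag(3, 3, 3, 3) and L = D - A. Since every row of L sums to 0, the all-ones vector is in the kernel and 0 is an eigenvalue. The single zero eigenvalue shows the graph is connected. By the matrix-tree theorem the graph has (1/4) * product of the nonzero eigenvalues = 16 spanning trees.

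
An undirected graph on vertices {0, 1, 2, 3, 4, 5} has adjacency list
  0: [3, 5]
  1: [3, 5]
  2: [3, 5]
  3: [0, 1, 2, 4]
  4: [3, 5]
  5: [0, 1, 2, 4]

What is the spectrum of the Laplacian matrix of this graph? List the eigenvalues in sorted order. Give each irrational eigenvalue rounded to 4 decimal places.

[0, 2, 2, 2, 4, 6]

Each diagonal entry of L is the vertex degree and each off-diagonal entry is -1 where an edge is present, 0 otherwise; in the order [0, 1, 2, 3, 4, 5] the diagonal is [2, 2, 2, 4, 2, 4]. Since every row of L sums to 0, the all-ones vector is in the kernel and 0 is an eigenvalue.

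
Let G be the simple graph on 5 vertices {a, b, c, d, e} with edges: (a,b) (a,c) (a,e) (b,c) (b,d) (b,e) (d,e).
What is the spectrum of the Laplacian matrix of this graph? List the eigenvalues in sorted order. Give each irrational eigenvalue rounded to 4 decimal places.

With the vertex order [a, b, c, d, e], the degrees are [3, 4, 2, 2, 3], giving D = diag(3, 4, 2, 2, 3) and L = D - A. Diagonalising L (or applying a numerical eigensolver to the 5x5 matrix) gives the spectrum above. The single zero eigenvalue shows the graph is connected. By the matrix-tree theorem the graph has (1/5) * product of the nonzero eigenvalues = 21 spanning trees. The largest eigenvalue, 5, is at most the vertex count 5.

[0, 1.5858, 3, 4.4142, 5]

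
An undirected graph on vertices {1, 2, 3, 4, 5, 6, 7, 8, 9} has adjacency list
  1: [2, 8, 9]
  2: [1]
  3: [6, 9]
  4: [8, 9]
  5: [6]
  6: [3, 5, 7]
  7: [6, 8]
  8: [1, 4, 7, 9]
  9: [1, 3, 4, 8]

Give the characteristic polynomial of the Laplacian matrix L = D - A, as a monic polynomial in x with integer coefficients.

x^9 - 22x^8 + 199x^7 - 958x^6 + 2659x^5 - 4314x^4 + 3950x^3 - 1836x^2 + 324x

Each diagonal entry of L is the vertex degree and each off-diagonal entry is -1 where an edge is present, 0 otherwise; in the order [1, 2, 3, 4, 5, 6, 7, 8, 9] the diagonal is [3, 1, 2, 2, 1, 3, 2, 4, 4]. Computing det(xI - L) by cofactor expansion (or equivalently via sum-over-permutations) gives x^9 - 22x^8 + 199x^7 - 958x^6 + 2659x^5 - 4314x^4 + 3950x^3 - 1836x^2 + 324x. Since p(0) = det(-L) = 0, x divides p(x). By the matrix-tree theorem the graph has (1/9) * product of the nonzero eigenvalues = 36 spanning trees. There is one zero in the spectrum, matching the 1 component.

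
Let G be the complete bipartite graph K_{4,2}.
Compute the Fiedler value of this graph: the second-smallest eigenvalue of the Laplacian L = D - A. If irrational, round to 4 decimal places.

The graph has 6 vertices and degree multiset [4, 4, 2, 2, 2, 2]; D is the diagonal matrix of degrees and L = D - A. Computing the eigenvalues of L and sorting gives [0, 2, 2, 2, 4, 6]. The Fiedler value lambda_2 = 2 is strictly positive, so the graph is connected. The largest eigenvalue, 6, is at most the vertex count 6. By the matrix-tree theorem the graph has (1/6) * product of the nonzero eigenvalues = 32 spanning trees.

2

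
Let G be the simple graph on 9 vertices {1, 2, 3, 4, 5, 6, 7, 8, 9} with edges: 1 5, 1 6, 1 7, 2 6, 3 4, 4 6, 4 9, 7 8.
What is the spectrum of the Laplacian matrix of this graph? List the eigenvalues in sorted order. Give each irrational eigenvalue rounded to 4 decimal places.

[0, 0.2118, 0.5546, 0.7223, 1, 2.0782, 2.7338, 3.8525, 4.8468]

Each diagonal entry of L is the vertex degree and each off-diagonal entry is -1 where an edge is present, 0 otherwise; in the order [1, 2, 3, 4, 5, 6, 7, 8, 9] the diagonal is [3, 1, 1, 3, 1, 3, 2, 1, 1]. Since every row of L sums to 0, the all-ones vector is in the kernel and 0 is an eigenvalue. The eigenvalues sum to 16, which equals trace(L) = 2|E|. The largest eigenvalue, 4.8468, is at most the vertex count 9.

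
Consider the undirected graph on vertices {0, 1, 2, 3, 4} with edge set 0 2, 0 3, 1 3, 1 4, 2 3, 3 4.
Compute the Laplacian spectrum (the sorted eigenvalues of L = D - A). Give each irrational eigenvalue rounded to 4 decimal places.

With the vertex order [0, 1, 2, 3, 4], the degrees are [2, 2, 2, 4, 2], giving D = diag(2, 2, 2, 4, 2) and L = D - A. The multiplicity of 0 as a Laplacian eigenvalue equals the number of connected components. The single zero eigenvalue shows the graph is connected. There is one zero in the spectrum, matching the 1 component.

[0, 1, 3, 3, 5]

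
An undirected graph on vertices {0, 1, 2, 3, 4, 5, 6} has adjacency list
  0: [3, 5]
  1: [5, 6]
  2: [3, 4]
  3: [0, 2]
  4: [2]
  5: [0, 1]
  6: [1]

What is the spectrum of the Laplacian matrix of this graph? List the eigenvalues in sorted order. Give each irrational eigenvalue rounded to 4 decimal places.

With the vertex order [0, 1, 2, 3, 4, 5, 6], the degrees are [2, 2, 2, 2, 1, 2, 1], giving D = diag(2, 2, 2, 2, 1, 2, 1) and L = D - A. The multiplicity of 0 as a Laplacian eigenvalue equals the number of connected components. The single zero eigenvalue shows the graph is connected. The eigenvalues sum to 12, which equals trace(L) = 2|E|.

[0, 0.1981, 0.7530, 1.5550, 2.4450, 3.2470, 3.8019]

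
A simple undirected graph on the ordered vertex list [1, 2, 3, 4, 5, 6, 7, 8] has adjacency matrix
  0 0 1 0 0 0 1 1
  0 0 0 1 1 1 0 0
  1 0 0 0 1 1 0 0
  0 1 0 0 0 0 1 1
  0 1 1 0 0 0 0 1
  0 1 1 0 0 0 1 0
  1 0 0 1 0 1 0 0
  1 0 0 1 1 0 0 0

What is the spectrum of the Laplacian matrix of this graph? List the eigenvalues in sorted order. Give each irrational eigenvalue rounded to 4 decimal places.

[0, 2, 2, 2, 4, 4, 4, 6]

Reading degrees in the order [1, 2, 3, 4, 5, 6, 7, 8] gives [3, 3, 3, 3, 3, 3, 3, 3]; set D = diag(3, 3, 3, 3, 3, 3, 3, 3) and form L = D - A. L is symmetric positive semidefinite, so every eigenvalue is real and nonnegative. The single zero eigenvalue shows the graph is connected.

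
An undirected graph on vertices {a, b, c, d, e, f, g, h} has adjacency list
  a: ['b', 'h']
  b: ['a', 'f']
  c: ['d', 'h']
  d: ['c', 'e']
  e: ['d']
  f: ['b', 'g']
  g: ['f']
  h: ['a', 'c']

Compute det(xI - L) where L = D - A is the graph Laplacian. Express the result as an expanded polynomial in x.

With the vertex order [a, b, c, d, e, f, g, h], the degrees are [2, 2, 2, 2, 1, 2, 1, 2], giving D = diag(2, 2, 2, 2, 1, 2, 1, 2) and L = D - A. Computing det(xI - L) by cofactor expansion (or equivalently via sum-over-permutations) gives x^8 - 14x^7 + 78x^6 - 220x^5 + 330x^4 - 252x^3 + 84x^2 - 8x. The constant term is 0 because L is singular (the all-ones vector lies in its kernel). There is one zero in the spectrum, matching the 1 component.

x^8 - 14x^7 + 78x^6 - 220x^5 + 330x^4 - 252x^3 + 84x^2 - 8x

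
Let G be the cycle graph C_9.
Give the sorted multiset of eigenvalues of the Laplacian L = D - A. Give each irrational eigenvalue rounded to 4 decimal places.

The graph has 9 vertices and degree multiset [2, 2, 2, 2, 2, 2, 2, 2, 2]; D is the diagonal matrix of degrees and L = D - A. The multiplicity of 0 as a Laplacian eigenvalue equals the number of connected components. There is one zero in the spectrum, matching the 1 component.

[0, 0.4679, 0.4679, 1.6527, 1.6527, 3, 3, 3.8794, 3.8794]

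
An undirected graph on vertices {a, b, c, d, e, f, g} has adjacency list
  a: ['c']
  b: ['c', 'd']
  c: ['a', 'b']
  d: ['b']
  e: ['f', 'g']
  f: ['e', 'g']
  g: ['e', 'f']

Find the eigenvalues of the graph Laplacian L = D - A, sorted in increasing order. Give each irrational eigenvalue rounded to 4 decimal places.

Each diagonal entry of L is the vertex degree and each off-diagonal entry is -1 where an edge is present, 0 otherwise; in the order [a, b, c, d, e, f, g] the diagonal is [1, 2, 2, 1, 2, 2, 2]. L is symmetric positive semidefinite, so every eigenvalue is real and nonnegative. The 2 zero eigenvalues correspond to the 2 connected components. There are 2 zeros in the spectrum, matching the 2 components.

[0, 0, 0.5858, 2, 3, 3, 3.4142]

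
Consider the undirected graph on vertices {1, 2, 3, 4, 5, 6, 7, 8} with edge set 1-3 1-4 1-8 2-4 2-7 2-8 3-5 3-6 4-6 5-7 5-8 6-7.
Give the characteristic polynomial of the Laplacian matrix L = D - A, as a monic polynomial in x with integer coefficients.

x^8 - 24x^7 + 240x^6 - 1296x^5 + 4080x^4 - 7488x^3 + 7424x^2 - 3072x

Reading degrees in the order [1, 2, 3, 4, 5, 6, 7, 8] gives [3, 3, 3, 3, 3, 3, 3, 3]; set D = diag(3, 3, 3, 3, 3, 3, 3, 3) and form L = D - A. Computing det(xI - L) by cofactor expansion (or equivalently via sum-over-permutations) gives x^8 - 24x^7 + 240x^6 - 1296x^5 + 4080x^4 - 7488x^3 + 7424x^2 - 3072x. The coefficient of x^7 equals -trace(L) = -24, matching the sum of degrees. By the matrix-tree theorem the graph has (1/8) * product of the nonzero eigenvalues = 384 spanning trees. The largest eigenvalue, 6, is at most the vertex count 8.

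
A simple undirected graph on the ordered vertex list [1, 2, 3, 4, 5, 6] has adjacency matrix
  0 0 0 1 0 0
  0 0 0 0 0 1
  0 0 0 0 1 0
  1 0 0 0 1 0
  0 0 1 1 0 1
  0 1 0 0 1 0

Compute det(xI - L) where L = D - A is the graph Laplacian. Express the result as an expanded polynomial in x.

With the vertex order [1, 2, 3, 4, 5, 6], the degrees are [1, 1, 1, 2, 3, 2], giving D = diag(1, 1, 1, 2, 3, 2) and L = D - A. Computing det(xI - L) by cofactor expansion (or equivalently via sum-over-permutations) gives x^6 - 10x^5 + 35x^4 - 52x^3 + 31x^2 - 6x. Since p(0) = det(-L) = 0, x divides p(x).

x^6 - 10x^5 + 35x^4 - 52x^3 + 31x^2 - 6x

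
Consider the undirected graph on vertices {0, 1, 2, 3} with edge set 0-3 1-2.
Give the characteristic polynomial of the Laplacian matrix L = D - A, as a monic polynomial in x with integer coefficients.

x^4 - 4x^3 + 4x^2

With the vertex order [0, 1, 2, 3], the degrees are [1, 1, 1, 1], giving D = diag(1, 1, 1, 1) and L = D - A. L has integer entries, so p(x) = det(xI - L) has integer coefficients. Expanding the determinant yields x^4 - 4x^3 + 4x^2. Since p(0) = det(-L) = 0, x divides p(x). There are 2 zeros in the spectrum, matching the 2 components.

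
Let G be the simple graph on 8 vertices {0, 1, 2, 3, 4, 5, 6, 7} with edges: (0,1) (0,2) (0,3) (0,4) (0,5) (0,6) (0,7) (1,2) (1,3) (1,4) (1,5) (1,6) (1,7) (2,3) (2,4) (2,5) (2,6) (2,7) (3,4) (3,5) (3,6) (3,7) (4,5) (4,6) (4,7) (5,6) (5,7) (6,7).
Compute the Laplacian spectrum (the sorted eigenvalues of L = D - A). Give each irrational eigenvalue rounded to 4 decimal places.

With the vertex order [0, 1, 2, 3, 4, 5, 6, 7], the degrees are [7, 7, 7, 7, 7, 7, 7, 7], giving D = diag(7, 7, 7, 7, 7, 7, 7, 7) and L = D - A. Since every row of L sums to 0, the all-ones vector is in the kernel and 0 is an eigenvalue. The single zero eigenvalue shows the graph is connected. By the matrix-tree theorem the graph has (1/8) * product of the nonzero eigenvalues = 262144 spanning trees. The eigenvalues sum to 56, which equals trace(L) = 2|E|.

[0, 8, 8, 8, 8, 8, 8, 8]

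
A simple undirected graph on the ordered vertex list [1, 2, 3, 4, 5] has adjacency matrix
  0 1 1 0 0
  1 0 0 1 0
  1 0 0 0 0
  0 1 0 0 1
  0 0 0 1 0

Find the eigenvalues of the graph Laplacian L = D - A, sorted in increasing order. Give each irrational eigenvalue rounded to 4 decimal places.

Reading degrees in the order [1, 2, 3, 4, 5] gives [2, 2, 1, 2, 1]; set D = diag(2, 2, 1, 2, 1) and form L = D - A. The multiplicity of 0 as a Laplacian eigenvalue equals the number of connected components. By the matrix-tree theorem the graph has (1/5) * product of the nonzero eigenvalues = 1 spanning tree. The eigenvalues sum to 8, which equals trace(L) = 2|E|.

[0, 0.3820, 1.3820, 2.6180, 3.6180]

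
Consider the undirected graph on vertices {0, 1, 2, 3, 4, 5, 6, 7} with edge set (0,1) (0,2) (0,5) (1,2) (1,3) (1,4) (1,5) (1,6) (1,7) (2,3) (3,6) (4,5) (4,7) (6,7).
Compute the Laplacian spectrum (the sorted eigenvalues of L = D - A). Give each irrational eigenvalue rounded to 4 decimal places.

[0, 1.7530, 1.7530, 3.4450, 3.4450, 4.8019, 4.8019, 8]

With the vertex order [0, 1, 2, 3, 4, 5, 6, 7], the degrees are [3, 7, 3, 3, 3, 3, 3, 3], giving D = diag(3, 7, 3, 3, 3, 3, 3, 3) and L = D - A. Since every row of L sums to 0, the all-ones vector is in the kernel and 0 is an eigenvalue.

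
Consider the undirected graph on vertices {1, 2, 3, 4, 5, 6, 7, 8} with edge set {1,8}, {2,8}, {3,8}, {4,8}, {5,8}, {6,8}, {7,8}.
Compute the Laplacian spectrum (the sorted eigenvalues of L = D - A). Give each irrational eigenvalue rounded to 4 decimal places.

[0, 1, 1, 1, 1, 1, 1, 8]

With the vertex order [1, 2, 3, 4, 5, 6, 7, 8], the degrees are [1, 1, 1, 1, 1, 1, 1, 7], giving D = diag(1, 1, 1, 1, 1, 1, 1, 7) and L = D - A. The multiplicity of 0 as a Laplacian eigenvalue equals the number of connected components. The single zero eigenvalue shows the graph is connected.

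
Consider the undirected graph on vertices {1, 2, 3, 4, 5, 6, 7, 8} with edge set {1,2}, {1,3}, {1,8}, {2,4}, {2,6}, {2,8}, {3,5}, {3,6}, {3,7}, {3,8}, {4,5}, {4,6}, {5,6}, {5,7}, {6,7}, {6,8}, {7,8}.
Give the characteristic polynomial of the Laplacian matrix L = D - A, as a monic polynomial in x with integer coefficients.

x^8 - 34x^7 + 485x^6 - 3754x^5 + 16983x^4 - 44776x^3 + 63523x^2 - 37336x

With the vertex order [1, 2, 3, 4, 5, 6, 7, 8], the degrees are [3, 4, 5, 3, 4, 6, 4, 5], giving D = diag(3, 4, 5, 3, 4, 6, 4, 5) and L = D - A. L has integer entries, so p(x) = det(xI - L) has integer coefficients. Expanding the determinant yields x^8 - 34x^7 + 485x^6 - 3754x^5 + 16983x^4 - 44776x^3 + 63523x^2 - 37336x. The constant term is 0 because L is singular (the all-ones vector lies in its kernel). By the matrix-tree theorem the graph has (1/8) * product of the nonzero eigenvalues = 4667 spanning trees.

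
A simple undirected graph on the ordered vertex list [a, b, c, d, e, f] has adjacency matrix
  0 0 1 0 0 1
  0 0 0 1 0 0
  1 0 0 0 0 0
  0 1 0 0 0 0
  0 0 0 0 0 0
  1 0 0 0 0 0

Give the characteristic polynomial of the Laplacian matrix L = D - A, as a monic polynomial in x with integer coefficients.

x^6 - 6x^5 + 11x^4 - 6x^3

With the vertex order [a, b, c, d, e, f], the degrees are [2, 1, 1, 1, 0, 1], giving D = diag(2, 1, 1, 1, 0, 1) and L = D - A. Computing det(xI - L) by cofactor expansion (or equivalently via sum-over-permutations) gives x^6 - 6x^5 + 11x^4 - 6x^3. Since p(0) = det(-L) = 0, x divides p(x). There are 3 zeros in the spectrum, matching the 3 components.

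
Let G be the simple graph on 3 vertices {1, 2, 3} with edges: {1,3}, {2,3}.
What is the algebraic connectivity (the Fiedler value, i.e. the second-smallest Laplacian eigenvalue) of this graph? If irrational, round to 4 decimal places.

1

Each diagonal entry of L is the vertex degree and each off-diagonal entry is -1 where an edge is present, 0 otherwise; in the order [1, 2, 3] the diagonal is [1, 1, 2]. The smallest Laplacian eigenvalue is always 0. The next one, lambda_2 = 1, measures how hard the graph is to disconnect: larger values mean better connectivity. The largest eigenvalue, 3, is at most the vertex count 3. The eigenvalues sum to 4, which equals trace(L) = 2|E|.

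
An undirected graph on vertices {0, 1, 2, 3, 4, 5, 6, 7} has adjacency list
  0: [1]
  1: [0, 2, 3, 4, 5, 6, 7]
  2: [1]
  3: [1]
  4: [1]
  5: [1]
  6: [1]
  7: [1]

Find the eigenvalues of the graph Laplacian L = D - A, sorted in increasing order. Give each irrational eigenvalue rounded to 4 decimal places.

[0, 1, 1, 1, 1, 1, 1, 8]

Each diagonal entry of L is the vertex degree and each off-diagonal entry is -1 where an edge is present, 0 otherwise; in the order [0, 1, 2, 3, 4, 5, 6, 7] the diagonal is [1, 7, 1, 1, 1, 1, 1, 1]. Since every row of L sums to 0, the all-ones vector is in the kernel and 0 is an eigenvalue. The single zero eigenvalue shows the graph is connected. By the matrix-tree theorem the graph has (1/8) * product of the nonzero eigenvalues = 1 spanning tree.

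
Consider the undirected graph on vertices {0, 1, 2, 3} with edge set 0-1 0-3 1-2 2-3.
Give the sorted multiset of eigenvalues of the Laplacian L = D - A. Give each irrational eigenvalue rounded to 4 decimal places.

[0, 2, 2, 4]

Reading degrees in the order [0, 1, 2, 3] gives [2, 2, 2, 2]; set D = diag(2, 2, 2, 2) and form L = D - A. L is symmetric positive semidefinite, so every eigenvalue is real and nonnegative.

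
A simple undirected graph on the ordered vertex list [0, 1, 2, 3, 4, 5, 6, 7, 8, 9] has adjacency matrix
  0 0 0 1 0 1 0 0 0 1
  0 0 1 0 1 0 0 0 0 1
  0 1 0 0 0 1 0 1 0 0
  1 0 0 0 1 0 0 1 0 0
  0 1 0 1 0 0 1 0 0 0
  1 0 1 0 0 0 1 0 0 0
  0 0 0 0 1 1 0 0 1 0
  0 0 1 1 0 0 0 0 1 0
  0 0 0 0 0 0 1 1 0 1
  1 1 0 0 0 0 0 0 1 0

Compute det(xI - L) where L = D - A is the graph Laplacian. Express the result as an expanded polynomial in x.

x^10 - 30x^9 + 390x^8 - 2880x^7 + 13305x^6 - 39882x^5 + 77640x^4 - 94800x^3 + 66000x^2 - 20000x

Reading degrees in the order [0, 1, 2, 3, 4, 5, 6, 7, 8, 9] gives [3, 3, 3, 3, 3, 3, 3, 3, 3, 3]; set D = diag(3, 3, 3, 3, 3, 3, 3, 3, 3, 3) and form L = D - A. Computing det(xI - L) by cofactor expansion (or equivalently via sum-over-permutations) gives x^10 - 30x^9 + 390x^8 - 2880x^7 + 13305x^6 - 39882x^5 + 77640x^4 - 94800x^3 + 66000x^2 - 20000x. The constant term is 0 because L is singular (the all-ones vector lies in its kernel). There is one zero in the spectrum, matching the 1 component. The largest eigenvalue, 5, is at most the vertex count 10.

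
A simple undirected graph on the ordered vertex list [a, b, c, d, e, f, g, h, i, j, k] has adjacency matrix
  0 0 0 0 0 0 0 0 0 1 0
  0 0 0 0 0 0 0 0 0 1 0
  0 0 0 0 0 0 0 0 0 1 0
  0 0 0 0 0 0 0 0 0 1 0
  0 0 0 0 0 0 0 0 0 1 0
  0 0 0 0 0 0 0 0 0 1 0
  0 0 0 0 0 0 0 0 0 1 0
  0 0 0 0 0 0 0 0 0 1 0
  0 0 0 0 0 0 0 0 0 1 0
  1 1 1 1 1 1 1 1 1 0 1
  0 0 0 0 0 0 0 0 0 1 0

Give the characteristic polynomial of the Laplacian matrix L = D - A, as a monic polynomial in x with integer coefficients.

x^11 - 20x^10 + 135x^9 - 480x^8 + 1050x^7 - 1512x^6 + 1470x^5 - 960x^4 + 405x^3 - 100x^2 + 11x

Reading degrees in the order [a, b, c, d, e, f, g, h, i, j, k] gives [1, 1, 1, 1, 1, 1, 1, 1, 1, 10, 1]; set D = diag(1, 1, 1, 1, 1, 1, 1, 1, 1, 10, 1) and form L = D - A. L has integer entries, so p(x) = det(xI - L) has integer coefficients. Expanding the determinant yields x^11 - 20x^10 + 135x^9 - 480x^8 + 1050x^7 - 1512x^6 + 1470x^5 - 960x^4 + 405x^3 - 100x^2 + 11x. Since p(0) = det(-L) = 0, x divides p(x). By the matrix-tree theorem the graph has (1/11) * product of the nonzero eigenvalues = 1 spanning tree. There is one zero in the spectrum, matching the 1 component.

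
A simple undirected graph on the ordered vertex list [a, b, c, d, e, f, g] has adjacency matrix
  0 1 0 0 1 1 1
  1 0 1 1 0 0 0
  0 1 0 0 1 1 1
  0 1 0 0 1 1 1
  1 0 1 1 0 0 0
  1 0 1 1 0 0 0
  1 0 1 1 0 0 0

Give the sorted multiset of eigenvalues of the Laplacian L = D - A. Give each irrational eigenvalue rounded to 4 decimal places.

[0, 3, 3, 3, 4, 4, 7]

Reading degrees in the order [a, b, c, d, e, f, g] gives [4, 3, 4, 4, 3, 3, 3]; set D = diag(4, 3, 4, 4, 3, 3, 3) and form L = D - A. Since every row of L sums to 0, the all-ones vector is in the kernel and 0 is an eigenvalue. The eigenvalues sum to 24, which equals trace(L) = 2|E|.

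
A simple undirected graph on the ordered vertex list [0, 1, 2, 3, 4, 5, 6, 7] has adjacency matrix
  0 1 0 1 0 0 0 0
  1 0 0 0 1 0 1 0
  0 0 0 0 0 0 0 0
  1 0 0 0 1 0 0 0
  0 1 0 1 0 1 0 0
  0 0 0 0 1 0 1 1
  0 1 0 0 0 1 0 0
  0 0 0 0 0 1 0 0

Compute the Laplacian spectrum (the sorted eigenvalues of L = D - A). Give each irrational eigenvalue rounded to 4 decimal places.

Reading degrees in the order [0, 1, 2, 3, 4, 5, 6, 7] gives [2, 3, 0, 2, 3, 3, 2, 1]; set D = diag(2, 3, 0, 2, 3, 3, 2, 1) and form L = D - A. The multiplicity of 0 as a Laplacian eigenvalue equals the number of connected components. The 2 zero eigenvalues correspond to the 2 connected components.

[0, 0, 0.6086, 1.3820, 2.2271, 3, 3.6180, 5.1642]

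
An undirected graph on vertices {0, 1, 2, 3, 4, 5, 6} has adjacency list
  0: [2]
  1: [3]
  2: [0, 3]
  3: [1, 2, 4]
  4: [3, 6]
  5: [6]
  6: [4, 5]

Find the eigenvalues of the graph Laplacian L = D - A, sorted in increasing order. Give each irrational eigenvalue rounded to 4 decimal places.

With the vertex order [0, 1, 2, 3, 4, 5, 6], the degrees are [1, 1, 2, 3, 2, 1, 2], giving D = diag(1, 1, 2, 3, 2, 1, 2) and L = D - A. L is symmetric positive semidefinite, so every eigenvalue is real and nonnegative. The eigenvalues sum to 12, which equals trace(L) = 2|E|.

[0, 0.2603, 0.6262, 1.4055, 2.2742, 3.0996, 4.3342]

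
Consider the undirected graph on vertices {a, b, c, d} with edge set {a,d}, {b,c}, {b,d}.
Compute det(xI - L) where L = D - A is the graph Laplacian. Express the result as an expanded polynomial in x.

Each diagonal entry of L is the vertex degree and each off-diagonal entry is -1 where an edge is present, 0 otherwise; in the order [a, b, c, d] the diagonal is [1, 2, 1, 2]. Computing det(xI - L) by cofactor expansion (or equivalently via sum-over-permutations) gives x^4 - 6x^3 + 10x^2 - 4x. Since p(0) = det(-L) = 0, x divides p(x).

x^4 - 6x^3 + 10x^2 - 4x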